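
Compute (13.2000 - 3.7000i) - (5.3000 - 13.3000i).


Real: 13.2 - 5.3 = 7.9
Imag: -3.7 + 13.3 = 9.6

7.9000 + 9.6000i


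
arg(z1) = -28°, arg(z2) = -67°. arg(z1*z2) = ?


arg(z1*z2) = -28° - 67° = -95°
Normalized to (-180°, 180°]: -95°

-95°


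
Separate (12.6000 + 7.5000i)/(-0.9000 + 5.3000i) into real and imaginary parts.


Multiply by conjugate: (12.6000 + 7.5000i)(-0.9000 - 5.3000i) / ((-0.9)^2 + 5.3^2)
Numerator real = 12.6*(-0.9) + 7.5*5.3 = 28.41
Numerator imag = 7.5*(-0.9) - 12.6*5.3 = -73.53
Denominator = 28.9
Re(z) = 28.41/28.9 = 0.9830
Im(z) = -73.53/28.9 = -2.5443

Re(z) = 0.9830, Im(z) = -2.5443


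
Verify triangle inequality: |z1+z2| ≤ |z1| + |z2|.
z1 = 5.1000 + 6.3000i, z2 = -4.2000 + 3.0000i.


|z1| = sqrt(5.1^2 + 6.3^2) = sqrt(65.7) = 8.1056
|z2| = sqrt((-4.2)^2 + 3^2) = sqrt(26.64) = 5.1614
z1+z2 = 0.9000 + 9.3000i
|z1+z2| = sqrt(87.3) = 9.3434
|z1|+|z2| = 8.1056 + 5.1614 = 13.2670

|z1+z2| = 9.3434 ≤ |z1|+|z2| = 13.2670 (verified)


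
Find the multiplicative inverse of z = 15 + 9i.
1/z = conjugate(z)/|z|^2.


|z|^2 = 225+81 = 306
1/z = (15 - 9i)/306

1/z = 0.0490 - 0.0294i


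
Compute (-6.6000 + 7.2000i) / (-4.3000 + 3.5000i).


Conjugate of z2 = -4.3000 - 3.5000i
Numerator: (-6.6000 + 7.2000i)(-4.3000 - 3.5000i) = 53.5800 - 7.8600i
Denominator: (-4.3)^2 + 3.5^2 = 30.74
Result = (53.5800 - 7.8600i)/30.74

1.7430 - 0.2557i


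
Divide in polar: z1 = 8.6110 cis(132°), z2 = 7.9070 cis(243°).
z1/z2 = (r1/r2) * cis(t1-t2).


r = 8.6110 / 7.9070 = 1.0890
theta = 132° - 243° = -111° = 249° (mod 360)

1.0890 cis(249°)


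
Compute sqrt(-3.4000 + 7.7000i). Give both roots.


|z| = sqrt(11.56+59.29) = 8.4172
sqrt((|z|+a)/2) = sqrt((8.4172+(-3.4))/2) = sqrt(2.5086) = 1.5839
sqrt((|z|-a)/2) = sqrt((8.4172-(-3.4))/2) = sqrt(5.9086) = 2.4308

±(1.5839 + 2.4308i) i.e. 1.5839 + 2.4308i and -1.5839 - 2.4308i


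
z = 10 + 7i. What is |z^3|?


|z| = sqrt(100+49) = sqrt(149) = 12.2066
|z^3| = |z|^3 = (sqrt(149))^3 = 149*sqrt(149)

|z^3| = 149*sqrt(149) ≈ 1818.7768


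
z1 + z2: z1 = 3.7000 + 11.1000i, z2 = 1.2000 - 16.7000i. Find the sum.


Real: 3.7 + 1.2 = 4.9
Imag: 11.1 - 16.7 = -5.6

4.9000 - 5.6000i


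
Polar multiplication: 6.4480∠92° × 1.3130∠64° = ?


r = 6.4480 * 1.3130 = 8.4662
theta = 92° + 64° = 156° = 156° (mod 360)

8.4662 cis(156°)


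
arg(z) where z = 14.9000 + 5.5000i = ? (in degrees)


Re = 14.9, Im = 5.5
arg = atan2(5.5, 14.9) = 20.2605 degrees

arg(z) = 20.2605 degrees


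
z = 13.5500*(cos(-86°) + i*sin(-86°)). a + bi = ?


a = 13.5500*cos(-86°) = 13.5500*0.06976 = 0.9452
b = 13.5500*sin(-86°) = 13.5500*(-0.997564) = -13.5170

0.9452 - 13.5170i


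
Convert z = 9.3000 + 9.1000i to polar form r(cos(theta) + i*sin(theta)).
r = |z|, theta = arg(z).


r = sqrt(86.49+82.81) = sqrt(169.3) = 13.0115
theta = atan2(9.1, 9.3) = 44.3772 degrees

r = 13.0115, theta = 44.3772 degrees


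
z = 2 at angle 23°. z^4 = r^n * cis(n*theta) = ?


r^4 = 2^4 = 16
n*theta = 4*23° = 92° = 92° (mod 360)
a = 16*cos(92°) = -0.5584
b = 16*sin(92°) = 15.9903

16 cis(92°) = -0.5584 + 15.9903i


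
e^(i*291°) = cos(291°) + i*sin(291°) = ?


cos(291°) = 0.3584
sin(291°) = -0.9336

e^(i*291°) = 0.3584 - 0.9336i


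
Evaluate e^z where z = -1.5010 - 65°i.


e^-1.5010 = 0.2229
cos(-65°) = 0.4226
sin(-65°) = -0.9063
Real = 0.2229*0.4226 = 0.0942
Imag = 0.2229*(-0.9063) = -0.2020

0.0942 - 0.2020i


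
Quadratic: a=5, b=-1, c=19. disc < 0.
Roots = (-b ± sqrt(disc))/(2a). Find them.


disc = (-1)^2 - 4*5*19 = 1 - 380 = -379
sqrt(|disc|) = sqrt(379) = 19.4679
Real part = 1/(2*5) = 0.1000
Imag part = 19.4679/(2*5) = 1.9468

0.1000 ± 1.9468i


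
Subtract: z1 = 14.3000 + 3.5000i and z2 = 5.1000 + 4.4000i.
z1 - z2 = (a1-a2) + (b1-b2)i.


Real: 14.3 - 5.1 = 9.2
Imag: 3.5 - 4.4 = -0.9

9.2000 - 0.9000i


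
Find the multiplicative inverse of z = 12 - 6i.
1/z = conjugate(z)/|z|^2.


|z|^2 = 144+36 = 180
1/z = (12 + 6i)/180

1/z = 0.0667 + 0.0333i


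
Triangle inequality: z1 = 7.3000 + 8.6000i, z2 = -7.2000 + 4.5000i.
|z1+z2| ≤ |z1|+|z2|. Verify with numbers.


|z1| = sqrt(7.3^2 + 8.6^2) = sqrt(127.25) = 11.2805
|z2| = sqrt((-7.2)^2 + 4.5^2) = sqrt(72.09) = 8.4906
z1+z2 = 0.1000 + 13.1000i
|z1+z2| = sqrt(171.62) = 13.1004
|z1|+|z2| = 11.2805 + 8.4906 = 19.7711

|z1+z2| = 13.1004 ≤ |z1|+|z2| = 19.7711 (verified)


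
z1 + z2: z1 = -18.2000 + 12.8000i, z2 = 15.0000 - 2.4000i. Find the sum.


Real: -18.2 + 15 = -3.2
Imag: 12.8 - 2.4 = 10.4

-3.2000 + 10.4000i


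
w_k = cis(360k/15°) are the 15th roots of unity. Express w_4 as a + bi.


Angle = 360*4/15 = 96°
a = cos(96°) = -0.1045
b = sin(96°) = 0.9945

-0.1045 + 0.9945i


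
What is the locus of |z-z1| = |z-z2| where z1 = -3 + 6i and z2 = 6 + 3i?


Equal distances means the locus is the perpendicular bisector of z1 and z2.
Midpoint = ((-3+6)/2, (6+3)/2) = (1.5000, 4.5000)

Perpendicular bisector through (1.5000, 4.5000)


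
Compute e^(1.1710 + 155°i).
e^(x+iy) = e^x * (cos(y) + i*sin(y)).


e^1.1710 = 3.2252
cos(155°) = -0.9063
sin(155°) = 0.4226
Real = 3.2252*(-0.9063) = -2.9230
Imag = 3.2252*0.4226 = 1.3630

-2.9230 + 1.3630i


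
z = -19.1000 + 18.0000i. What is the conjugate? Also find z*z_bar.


z_bar = -19.1000 - 18.0000i
z*z_bar = (-19.1)^2 + 18^2 = 364.81 + 324 = 688.81

z_bar = -19.1000 - 18.0000i, z*z_bar = 688.81


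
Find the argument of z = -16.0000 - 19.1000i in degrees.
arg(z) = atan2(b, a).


Re = -16, Im = -19.1
arg = atan2(-19.1, -16) = -129.9528 degrees

arg(z) = -129.9528 degrees


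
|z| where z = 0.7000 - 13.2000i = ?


|z| = sqrt(0.7^2 + (-13.2)^2) = sqrt(0.49 + 174.24) = sqrt(174.73) = 13.2185

|z| = 13.2185


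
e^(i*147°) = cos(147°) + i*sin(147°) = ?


cos(147°) = -0.8387
sin(147°) = 0.5446

e^(i*147°) = -0.8387 + 0.5446i


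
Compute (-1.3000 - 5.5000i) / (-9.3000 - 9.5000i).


Conjugate of z2 = -9.3000 + 9.5000i
Numerator: (-1.3000 - 5.5000i)(-9.3000 + 9.5000i) = 64.3400 + 38.8000i
Denominator: (-9.3)^2 + (-9.5)^2 = 176.74
Result = (64.3400 + 38.8000i)/176.74

0.3640 + 0.2195i


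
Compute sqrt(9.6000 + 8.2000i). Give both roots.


|z| = sqrt(92.16+67.24) = 12.6254
sqrt((|z|+a)/2) = sqrt((12.6254+9.6)/2) = sqrt(11.1127) = 3.3336
sqrt((|z|-a)/2) = sqrt((12.6254-9.6)/2) = sqrt(1.5127) = 1.2299

±(3.3336 + 1.2299i) i.e. 3.3336 + 1.2299i and -3.3336 - 1.2299i


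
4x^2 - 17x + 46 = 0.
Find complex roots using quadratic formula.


disc = (-17)^2 - 4*4*46 = 289 - 736 = -447
sqrt(|disc|) = sqrt(447) = 21.1424
Real part = 17/(2*4) = 2.1250
Imag part = 21.1424/(2*4) = 2.6428

2.1250 ± 2.6428i


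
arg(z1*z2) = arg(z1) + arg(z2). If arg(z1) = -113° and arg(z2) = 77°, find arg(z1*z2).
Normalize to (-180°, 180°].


arg(z1*z2) = -113° + 77° = -36°
Normalized to (-180°, 180°]: -36°

-36°


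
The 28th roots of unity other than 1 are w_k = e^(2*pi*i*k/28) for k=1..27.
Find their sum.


With w = e^(2*pi*i/28), all 28 of the 28th roots of unity w^0 = 1, w, ..., w^(27) sum to 0: 1 + w + ... + w^(27) = (1 - w^28)/(1 - w) = 0 since w^28 = 1, w ≠ 1.
Removing the root 1: w + w^2 + ... + w^(27) = 0 - 1 = -1

Sum = -1


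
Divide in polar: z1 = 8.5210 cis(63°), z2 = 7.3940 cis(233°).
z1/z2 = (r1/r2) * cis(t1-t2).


r = 8.5210 / 7.3940 = 1.1524
theta = 63° - 233° = -170° = 190° (mod 360)

1.1524 cis(190°)


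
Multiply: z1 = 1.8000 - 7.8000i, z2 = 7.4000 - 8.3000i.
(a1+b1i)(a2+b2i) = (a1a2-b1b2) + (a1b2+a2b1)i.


Real = 1.8*7.4 - (-7.8)*(-8.3) = 13.32 - 64.74 = -51.42
Imag = 1.8*(-8.3) + 7.4*(-7.8) = -14.94 - (57.72) = -72.66

-51.4200 - 72.6600i


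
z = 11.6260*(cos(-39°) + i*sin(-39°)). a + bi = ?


a = 11.6260*cos(-39°) = 11.6260*0.77715 = 9.0351
b = 11.6260*sin(-39°) = 11.6260*(-0.62932) = -7.3165

9.0351 - 7.3165i


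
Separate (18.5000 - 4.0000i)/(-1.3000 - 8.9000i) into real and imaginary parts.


Multiply by conjugate: (18.5000 - 4.0000i)(-1.3000 + 8.9000i) / ((-1.3)^2 + (-8.9)^2)
Numerator real = 18.5*(-1.3) - (4)*(-8.9) = 11.55
Numerator imag = -4*(-1.3) - 18.5*(-8.9) = 169.85
Denominator = 80.9
Re(z) = 11.55/80.9 = 0.1428
Im(z) = 169.85/80.9 = 2.0995

Re(z) = 0.1428, Im(z) = 2.0995


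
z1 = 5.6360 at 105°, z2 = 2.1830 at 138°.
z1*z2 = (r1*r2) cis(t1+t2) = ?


r = 5.6360 * 2.1830 = 12.3034
theta = 105° + 138° = 243° = 243° (mod 360)

12.3034 cis(243°)


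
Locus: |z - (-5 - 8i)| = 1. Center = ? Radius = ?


|z - z0| = r is a circle with center z0 and radius r.
Center = (-5, -8), radius = 1

Circle with center (-5, -8) and radius 1


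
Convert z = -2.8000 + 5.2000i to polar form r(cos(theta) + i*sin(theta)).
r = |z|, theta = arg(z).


r = sqrt(7.84+27.04) = sqrt(34.88) = 5.9059
theta = atan2(5.2, -2.8) = 118.3008 degrees

r = 5.9059, theta = 118.3008 degrees


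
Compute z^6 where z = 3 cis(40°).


r^6 = 3^6 = 729
n*theta = 6*40° = 240° = 240° (mod 360)
a = 729*cos(240°) = -364.5000
b = 729*sin(240°) = -631.3325

729 cis(240°) = -364.5000 - 631.3325i


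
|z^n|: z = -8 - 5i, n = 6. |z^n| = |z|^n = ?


|z| = sqrt(64+25) = sqrt(89) = 9.4340
|z^6| = |z|^6 = (sqrt(89))^6 = 89^3 = 704969

|z^6| = 704969


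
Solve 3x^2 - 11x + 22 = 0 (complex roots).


disc = (-11)^2 - 4*3*22 = 121 - 264 = -143
sqrt(|disc|) = sqrt(143) = 11.9583
Real part = 11/(2*3) = 1.8333
Imag part = 11.9583/(2*3) = 1.9930

1.8333 ± 1.9930i


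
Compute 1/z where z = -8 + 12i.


|z|^2 = 64+144 = 208
1/z = (-8 - 12i)/208

1/z = -0.0385 - 0.0577i


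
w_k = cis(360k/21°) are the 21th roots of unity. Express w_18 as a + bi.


Angle = 360*18/21 = 308.5714°
a = cos(308.5714°) = 0.6235
b = sin(308.5714°) = -0.7818

0.6235 - 0.7818i


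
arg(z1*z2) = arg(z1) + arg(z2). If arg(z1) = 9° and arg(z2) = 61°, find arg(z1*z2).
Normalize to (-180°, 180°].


arg(z1*z2) = 9° + 61° = 70°
Normalized to (-180°, 180°]: 70°

70°


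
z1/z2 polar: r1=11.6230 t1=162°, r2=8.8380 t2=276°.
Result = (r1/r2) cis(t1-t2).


r = 11.6230 / 8.8380 = 1.3151
theta = 162° - 276° = -114° = 246° (mod 360)

1.3151 cis(246°)


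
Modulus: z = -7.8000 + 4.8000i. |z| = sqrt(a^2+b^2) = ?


|z| = sqrt((-7.8)^2 + 4.8^2) = sqrt(60.84 + 23.04) = sqrt(83.88) = 9.1586

|z| = 9.1586


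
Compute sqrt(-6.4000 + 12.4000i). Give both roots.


|z| = sqrt(40.96+153.76) = 13.9542
sqrt((|z|+a)/2) = sqrt((13.9542+(-6.4))/2) = sqrt(3.7771) = 1.9435
sqrt((|z|-a)/2) = sqrt((13.9542-(-6.4))/2) = sqrt(10.1771) = 3.1902

±(1.9435 + 3.1902i) i.e. 1.9435 + 3.1902i and -1.9435 - 3.1902i


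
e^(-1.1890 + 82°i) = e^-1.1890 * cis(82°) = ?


e^-1.1890 = 0.30453
cos(82°) = 0.1392
sin(82°) = 0.9903
Real = 0.30453*0.1392 = 0.0424
Imag = 0.30453*0.9903 = 0.3016

0.0424 + 0.3016i


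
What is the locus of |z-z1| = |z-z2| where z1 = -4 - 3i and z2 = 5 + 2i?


Equal distances means the locus is the perpendicular bisector of z1 and z2.
Midpoint = ((-4+5)/2, (-3+2)/2) = (0.5000, -0.5000)

Perpendicular bisector through (0.5000, -0.5000)


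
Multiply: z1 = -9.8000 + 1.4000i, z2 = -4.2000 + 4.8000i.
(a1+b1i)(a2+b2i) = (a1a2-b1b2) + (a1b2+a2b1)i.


Real = -9.8*(-4.2) - 1.4*4.8 = 41.16 - 6.72 = 34.44
Imag = -9.8*4.8 - (4.2)*1.4 = -47.04 - (5.88) = -52.92

34.4400 - 52.9200i


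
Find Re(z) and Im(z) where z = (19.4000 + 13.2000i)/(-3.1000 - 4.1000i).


Multiply by conjugate: (19.4000 + 13.2000i)(-3.1000 + 4.1000i) / ((-3.1)^2 + (-4.1)^2)
Numerator real = 19.4*(-3.1) + 13.2*(-4.1) = -114.26
Numerator imag = 13.2*(-3.1) - 19.4*(-4.1) = 38.62
Denominator = 26.42
Re(z) = -114.26/26.42 = -4.3248
Im(z) = 38.62/26.42 = 1.4618

Re(z) = -4.3248, Im(z) = 1.4618


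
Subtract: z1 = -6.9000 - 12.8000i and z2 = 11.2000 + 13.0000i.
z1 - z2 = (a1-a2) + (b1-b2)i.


Real: -6.9 - 11.2 = -18.1
Imag: -12.8 - 13 = -25.8

-18.1000 - 25.8000i


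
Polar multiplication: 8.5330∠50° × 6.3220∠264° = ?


r = 8.5330 * 6.3220 = 53.9456
theta = 50° + 264° = 314° = 314° (mod 360)

53.9456 cis(314°)


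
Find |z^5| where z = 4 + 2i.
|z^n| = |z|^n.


|z| = sqrt(16+4) = sqrt(20) = 4.4721
|z^5| = |z|^5 = (sqrt(20))^5 = 20^2 * sqrt(20) = 400*sqrt(20)

|z^5| = 400*sqrt(20) ≈ 1788.8544


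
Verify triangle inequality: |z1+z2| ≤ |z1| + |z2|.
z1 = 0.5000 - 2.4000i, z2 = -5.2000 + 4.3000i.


|z1| = sqrt(0.5^2 + (-2.4)^2) = sqrt(6.01) = 2.4515
|z2| = sqrt((-5.2)^2 + 4.3^2) = sqrt(45.53) = 6.7476
z1+z2 = -4.7000 + 1.9000i
|z1+z2| = sqrt(25.7) = 5.0695
|z1|+|z2| = 2.4515 + 6.7476 = 9.1991

|z1+z2| = 5.0695 ≤ |z1|+|z2| = 9.1991 (verified)


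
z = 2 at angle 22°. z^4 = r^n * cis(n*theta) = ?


r^4 = 2^4 = 16
n*theta = 4*22° = 88° = 88° (mod 360)
a = 16*cos(88°) = 0.5584
b = 16*sin(88°) = 15.9903

16 cis(88°) = 0.5584 + 15.9903i


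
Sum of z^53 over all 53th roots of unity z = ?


The roots are w_k = w^k with w = e^(2*pi*i/53), and (w^k)^53 = (w^53)^k.
So S = 1 + u + u^2 + ... + u^(52) with u = w^53.
53 = 1*53 + 0, so 53 is a multiple of 53 and u = (w^53)^1 = 1.
Every one of the 53 terms equals 1: S = 53

S = 53


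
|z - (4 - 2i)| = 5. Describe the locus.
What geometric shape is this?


|z - z0| = r is a circle with center z0 and radius r.
Center = (4, -2), radius = 5

Circle with center (4, -2) and radius 5


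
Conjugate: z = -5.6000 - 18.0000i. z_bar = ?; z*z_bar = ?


z_bar = -5.6000 + 18.0000i
z*z_bar = (-5.6)^2 + (-18)^2 = 31.36 + 324 = 355.36

z_bar = -5.6000 + 18.0000i, z*z_bar = 355.36


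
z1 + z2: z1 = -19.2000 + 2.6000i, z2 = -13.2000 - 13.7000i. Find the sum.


Real: -19.2 - 13.2 = -32.4
Imag: 2.6 - 13.7 = -11.1

-32.4000 - 11.1000i


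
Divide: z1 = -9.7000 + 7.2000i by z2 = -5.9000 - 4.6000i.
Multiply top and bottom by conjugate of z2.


Conjugate of z2 = -5.9000 + 4.6000i
Numerator: (-9.7000 + 7.2000i)(-5.9000 + 4.6000i) = 24.1100 - 87.1000i
Denominator: (-5.9)^2 + (-4.6)^2 = 55.97
Result = (24.1100 - 87.1000i)/55.97

0.4308 - 1.5562i


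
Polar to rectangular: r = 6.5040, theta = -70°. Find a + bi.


a = 6.5040*cos(-70°) = 6.5040*0.34202 = 2.2245
b = 6.5040*sin(-70°) = 6.5040*(-0.9397) = -6.1118

2.2245 - 6.1118i


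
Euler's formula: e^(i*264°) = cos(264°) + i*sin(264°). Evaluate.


cos(264°) = -0.1045
sin(264°) = -0.9945

e^(i*264°) = -0.1045 - 0.9945i


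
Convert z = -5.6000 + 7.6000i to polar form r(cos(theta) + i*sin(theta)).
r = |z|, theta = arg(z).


r = sqrt(31.36+57.76) = sqrt(89.12) = 9.4403
theta = atan2(7.6, -5.6) = 126.3844 degrees

r = 9.4403, theta = 126.3844 degrees


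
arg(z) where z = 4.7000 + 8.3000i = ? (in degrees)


Re = 4.7, Im = 8.3
arg = atan2(8.3, 4.7) = 60.4786 degrees

arg(z) = 60.4786 degrees


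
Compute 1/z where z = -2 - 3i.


|z|^2 = 4+9 = 13
1/z = (-2 + 3i)/13

1/z = -0.1538 + 0.2308i


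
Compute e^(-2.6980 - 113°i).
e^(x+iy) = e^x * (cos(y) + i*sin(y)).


e^-2.6980 = 0.06734
cos(-113°) = -0.3907
sin(-113°) = -0.9205
Real = 0.06734*(-0.3907) = -0.0263
Imag = 0.06734*(-0.9205) = -0.0620

-0.0263 - 0.0620i


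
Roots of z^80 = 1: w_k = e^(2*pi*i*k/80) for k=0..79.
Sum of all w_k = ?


The sum of all 80th roots of unity is 0.
Geometric series: (1 - w^80)/(1 - w) = (1-1)/(1-w) = 0 since w^80 = 1, w ≠ 1.
Alternatively: coefficient of z^79 in z^80 - 1 is 0.

0


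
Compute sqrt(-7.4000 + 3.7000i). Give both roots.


|z| = sqrt(54.76+13.69) = 8.2735
sqrt((|z|+a)/2) = sqrt((8.2735+(-7.4))/2) = sqrt(0.4367) = 0.6609
sqrt((|z|-a)/2) = sqrt((8.2735-(-7.4))/2) = sqrt(7.8367) = 2.7994

±(0.6609 + 2.7994i) i.e. 0.6609 + 2.7994i and -0.6609 - 2.7994i


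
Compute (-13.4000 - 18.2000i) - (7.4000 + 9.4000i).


Real: -13.4 - 7.4 = -20.8
Imag: -18.2 - 9.4 = -27.6

-20.8000 - 27.6000i


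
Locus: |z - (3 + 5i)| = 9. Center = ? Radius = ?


|z - z0| = r is a circle with center z0 and radius r.
Center = (3, 5), radius = 9

Circle with center (3, 5) and radius 9


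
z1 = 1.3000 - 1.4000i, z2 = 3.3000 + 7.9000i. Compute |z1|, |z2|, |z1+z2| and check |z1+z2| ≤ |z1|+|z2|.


|z1| = sqrt(1.3^2 + (-1.4)^2) = sqrt(3.65) = 1.9105
|z2| = sqrt(3.3^2 + 7.9^2) = sqrt(73.3) = 8.5615
z1+z2 = 4.6000 + 6.5000i
|z1+z2| = sqrt(63.41) = 7.9630
|z1|+|z2| = 1.9105 + 8.5615 = 10.4720

|z1+z2| = 7.9630 ≤ |z1|+|z2| = 10.4720 (verified)


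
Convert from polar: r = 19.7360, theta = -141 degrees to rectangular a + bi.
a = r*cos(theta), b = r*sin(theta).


a = 19.7360*cos(-141°) = 19.7360*(-0.77715) = -15.3378
b = 19.7360*sin(-141°) = 19.7360*(-0.62932) = -12.4203

-15.3378 - 12.4203i


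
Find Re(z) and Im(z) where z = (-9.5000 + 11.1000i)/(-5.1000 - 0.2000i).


Multiply by conjugate: (-9.5000 + 11.1000i)(-5.1000 + 0.2000i) / ((-5.1)^2 + (-0.2)^2)
Numerator real = -9.5*(-5.1) + 11.1*(-0.2) = 46.23
Numerator imag = 11.1*(-5.1) - (-9.5)*(-0.2) = -58.51
Denominator = 26.05
Re(z) = 46.23/26.05 = 1.7747
Im(z) = -58.51/26.05 = -2.2461

Re(z) = 1.7747, Im(z) = -2.2461


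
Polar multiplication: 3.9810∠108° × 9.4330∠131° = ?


r = 3.9810 * 9.4330 = 37.5528
theta = 108° + 131° = 239° = 239° (mod 360)

37.5528 cis(239°)


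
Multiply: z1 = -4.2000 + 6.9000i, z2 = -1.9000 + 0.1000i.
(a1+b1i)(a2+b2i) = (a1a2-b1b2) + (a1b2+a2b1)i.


Real = -4.2*(-1.9) - 6.9*0.1 = 7.98 - 0.69 = 7.29
Imag = -4.2*0.1 - (1.9)*6.9 = -0.42 - (13.11) = -13.53

7.2900 - 13.5300i


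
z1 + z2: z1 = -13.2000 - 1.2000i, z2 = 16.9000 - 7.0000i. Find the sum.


Real: -13.2 + 16.9 = 3.7
Imag: -1.2 - 7 = -8.2

3.7000 - 8.2000i


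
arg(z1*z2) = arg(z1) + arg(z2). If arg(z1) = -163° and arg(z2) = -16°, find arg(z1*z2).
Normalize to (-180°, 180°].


arg(z1*z2) = -163° - 16° = -179°
Normalized to (-180°, 180°]: -179°

-179°


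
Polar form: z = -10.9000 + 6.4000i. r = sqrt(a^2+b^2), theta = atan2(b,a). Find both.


r = sqrt(118.81+40.96) = sqrt(159.77) = 12.6400
theta = atan2(6.4, -10.9) = 149.5804 degrees

r = 12.6400, theta = 149.5804 degrees


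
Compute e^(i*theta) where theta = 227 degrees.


cos(227°) = -0.6820
sin(227°) = -0.7314

e^(i*227°) = -0.6820 - 0.7314i


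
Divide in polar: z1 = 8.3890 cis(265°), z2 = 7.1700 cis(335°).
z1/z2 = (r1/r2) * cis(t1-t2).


r = 8.3890 / 7.1700 = 1.1700
theta = 265° - 335° = -70° = 290° (mod 360)

1.1700 cis(290°)


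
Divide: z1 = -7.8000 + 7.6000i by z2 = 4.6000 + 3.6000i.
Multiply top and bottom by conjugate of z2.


Conjugate of z2 = 4.6000 - 3.6000i
Numerator: (-7.8000 + 7.6000i)(4.6000 - 3.6000i) = -8.5200 + 63.0400i
Denominator: 4.6^2 + 3.6^2 = 34.12
Result = (-8.5200 + 63.0400i)/34.12

-0.2497 + 1.8476i


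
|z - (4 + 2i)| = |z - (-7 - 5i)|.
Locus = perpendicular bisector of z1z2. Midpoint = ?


Equal distances means the locus is the perpendicular bisector of z1 and z2.
Midpoint = ((4+(-7))/2, (2+(-5))/2) = (-1.5000, -1.5000)

Perpendicular bisector through (-1.5000, -1.5000)


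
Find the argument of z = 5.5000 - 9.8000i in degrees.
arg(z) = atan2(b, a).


Re = 5.5, Im = -9.8
arg = atan2(-9.8, 5.5) = -60.6978 degrees

arg(z) = -60.6978 degrees


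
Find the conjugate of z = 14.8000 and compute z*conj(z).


z_bar = 14.8000
z*z_bar = 14.8^2 + 0^2 = 219.04 + 0 = 219.04

z_bar = 14.8000, z*z_bar = 219.04


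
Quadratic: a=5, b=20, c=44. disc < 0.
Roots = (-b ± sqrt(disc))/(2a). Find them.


disc = 20^2 - 4*5*44 = 400 - 880 = -480
sqrt(|disc|) = sqrt(480) = 21.9089
Real part = -20/(2*5) = -2.0000
Imag part = 21.9089/(2*5) = 2.1909

-2.0000 ± 2.1909i


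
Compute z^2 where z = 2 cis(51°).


r^2 = 2^2 = 4
n*theta = 2*51° = 102° = 102° (mod 360)
a = 4*cos(102°) = -0.8316
b = 4*sin(102°) = 3.9126

4 cis(102°) = -0.8316 + 3.9126i


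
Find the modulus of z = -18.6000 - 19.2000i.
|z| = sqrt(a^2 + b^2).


|z| = sqrt((-18.6)^2 + (-19.2)^2) = sqrt(345.96 + 368.64) = sqrt(714.6) = 26.7320

|z| = 26.7320


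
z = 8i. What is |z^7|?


|z| = sqrt(0+64) = sqrt(64) = 8
|z^7| = |z|^7 = 8^7 = 2097152

|z^7| = 2097152


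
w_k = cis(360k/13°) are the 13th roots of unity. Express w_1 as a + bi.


Angle = 360*1/13 = 27.6923°
a = cos(27.6923°) = 0.8855
b = sin(27.6923°) = 0.4647

0.8855 + 0.4647i


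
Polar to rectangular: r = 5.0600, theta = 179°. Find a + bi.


a = 5.0600*cos(179°) = 5.0600*(-0.99985) = -5.0592
b = 5.0600*sin(179°) = 5.0600*0.01745 = 0.0883

-5.0592 + 0.0883i


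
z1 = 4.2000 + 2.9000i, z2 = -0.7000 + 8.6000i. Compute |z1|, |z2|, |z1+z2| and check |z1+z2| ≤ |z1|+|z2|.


|z1| = sqrt(4.2^2 + 2.9^2) = sqrt(26.05) = 5.1039
|z2| = sqrt((-0.7)^2 + 8.6^2) = sqrt(74.45) = 8.6284
z1+z2 = 3.5000 + 11.5000i
|z1+z2| = sqrt(144.5) = 12.0208
|z1|+|z2| = 5.1039 + 8.6284 = 13.7323

|z1+z2| = 12.0208 ≤ |z1|+|z2| = 13.7323 (verified)


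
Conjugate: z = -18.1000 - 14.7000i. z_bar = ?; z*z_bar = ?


z_bar = -18.1000 + 14.7000i
z*z_bar = (-18.1)^2 + (-14.7)^2 = 327.61 + 216.09 = 543.7

z_bar = -18.1000 + 14.7000i, z*z_bar = 543.7


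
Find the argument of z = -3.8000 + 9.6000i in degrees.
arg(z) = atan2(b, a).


Re = -3.8, Im = 9.6
arg = atan2(9.6, -3.8) = 111.5953 degrees

arg(z) = 111.5953 degrees


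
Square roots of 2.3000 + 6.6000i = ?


|z| = sqrt(5.29+43.56) = 6.9893
sqrt((|z|+a)/2) = sqrt((6.9893+2.3)/2) = sqrt(4.6446) = 2.1551
sqrt((|z|-a)/2) = sqrt((6.9893-2.3)/2) = sqrt(2.3446) = 1.5312

±(2.1551 + 1.5312i) i.e. 2.1551 + 1.5312i and -2.1551 - 1.5312i


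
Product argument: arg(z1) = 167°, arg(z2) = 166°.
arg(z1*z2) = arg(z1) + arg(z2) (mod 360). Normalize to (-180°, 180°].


arg(z1*z2) = 167° + 166° = 333°
Normalized to (-180°, 180°]: -27°

-27°


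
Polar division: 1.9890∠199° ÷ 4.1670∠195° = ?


r = 1.9890 / 4.1670 = 0.4773
theta = 199° - 195° = 4° = 4° (mod 360)

0.4773 cis(4°)


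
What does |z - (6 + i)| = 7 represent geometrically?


|z - z0| = r is a circle with center z0 and radius r.
Center = (6, 1), radius = 7

Circle with center (6, 1) and radius 7


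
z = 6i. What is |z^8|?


|z| = sqrt(0+36) = sqrt(36) = 6
|z^8| = |z|^8 = 6^8 = 1679616

|z^8| = 1679616


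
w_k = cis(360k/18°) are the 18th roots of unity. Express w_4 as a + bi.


Angle = 360*4/18 = 80°
a = cos(80°) = 0.1736
b = sin(80°) = 0.9848

0.1736 + 0.9848i


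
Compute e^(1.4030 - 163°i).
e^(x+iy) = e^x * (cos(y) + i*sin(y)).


e^1.4030 = 4.0674
cos(-163°) = -0.9563
sin(-163°) = -0.29237
Real = 4.0674*(-0.9563) = -3.8897
Imag = 4.0674*(-0.29237) = -1.1892

-3.8897 - 1.1892i


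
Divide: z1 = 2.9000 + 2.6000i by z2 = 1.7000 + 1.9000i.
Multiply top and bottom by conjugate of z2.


Conjugate of z2 = 1.7000 - 1.9000i
Numerator: (2.9000 + 2.6000i)(1.7000 - 1.9000i) = 9.8700 - 1.0900i
Denominator: 1.7^2 + 1.9^2 = 6.5
Result = (9.8700 - 1.0900i)/6.5

1.5185 - 0.1677i


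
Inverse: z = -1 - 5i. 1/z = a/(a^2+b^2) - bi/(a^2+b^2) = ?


|z|^2 = 1+25 = 26
1/z = (-1 + 5i)/26

1/z = -0.0385 + 0.1923i


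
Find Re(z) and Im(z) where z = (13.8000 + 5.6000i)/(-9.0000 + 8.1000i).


Multiply by conjugate: (13.8000 + 5.6000i)(-9.0000 - 8.1000i) / ((-9)^2 + 8.1^2)
Numerator real = 13.8*(-9) + 5.6*8.1 = -78.84
Numerator imag = 5.6*(-9) - 13.8*8.1 = -162.18
Denominator = 146.61
Re(z) = -78.84/146.61 = -0.5378
Im(z) = -162.18/146.61 = -1.1062

Re(z) = -0.5378, Im(z) = -1.1062


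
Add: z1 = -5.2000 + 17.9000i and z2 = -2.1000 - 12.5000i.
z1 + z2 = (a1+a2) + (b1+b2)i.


Real: -5.2 - 2.1 = -7.3
Imag: 17.9 - 12.5 = 5.4

-7.3000 + 5.4000i


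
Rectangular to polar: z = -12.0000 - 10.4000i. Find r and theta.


r = sqrt(144+108.16) = sqrt(252.16) = 15.8795
theta = atan2(-10.4, -12) = -139.0856 degrees

r = 15.8795, theta = -139.0856 degrees


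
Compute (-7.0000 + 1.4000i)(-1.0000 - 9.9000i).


Real = -7*(-1) - 1.4*(-9.9) = 7 - (-13.86) = 20.86
Imag = -7*(-9.9) - (1)*1.4 = 69.3 - (1.4) = 67.9

20.8600 + 67.9000i


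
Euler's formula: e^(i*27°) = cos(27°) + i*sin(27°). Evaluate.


cos(27°) = 0.8910
sin(27°) = 0.4540

e^(i*27°) = 0.8910 + 0.4540i


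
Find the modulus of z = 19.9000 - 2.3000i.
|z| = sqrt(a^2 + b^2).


|z| = sqrt(19.9^2 + (-2.3)^2) = sqrt(396.01 + 5.29) = sqrt(401.3) = 20.0325

|z| = 20.0325


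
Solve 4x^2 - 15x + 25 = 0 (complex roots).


disc = (-15)^2 - 4*4*25 = 225 - 400 = -175
sqrt(|disc|) = sqrt(175) = 13.2288
Real part = 15/(2*4) = 1.8750
Imag part = 13.2288/(2*4) = 1.6536

1.8750 ± 1.6536i


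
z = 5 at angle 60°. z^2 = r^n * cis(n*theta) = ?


r^2 = 5^2 = 25
n*theta = 2*60° = 120° = 120° (mod 360)
a = 25*cos(120°) = -12.5000
b = 25*sin(120°) = 21.6506

25 cis(120°) = -12.5000 + 21.6506i


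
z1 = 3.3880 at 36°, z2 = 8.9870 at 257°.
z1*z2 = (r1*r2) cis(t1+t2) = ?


r = 3.3880 * 8.9870 = 30.4480
theta = 36° + 257° = 293° = 293° (mod 360)

30.4480 cis(293°)


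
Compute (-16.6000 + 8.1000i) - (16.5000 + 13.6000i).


Real: -16.6 - 16.5 = -33.1
Imag: 8.1 - 13.6 = -5.5

-33.1000 - 5.5000i


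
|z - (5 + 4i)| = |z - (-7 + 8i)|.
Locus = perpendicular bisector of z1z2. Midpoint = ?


Equal distances means the locus is the perpendicular bisector of z1 and z2.
Midpoint = ((5+(-7))/2, (4+8)/2) = (-1.0000, 6.0000)

Perpendicular bisector through (-1.0000, 6.0000)


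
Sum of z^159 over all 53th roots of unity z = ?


The roots are w_k = w^k with w = e^(2*pi*i/53), and (w^k)^159 = (w^159)^k.
So S = 1 + u + u^2 + ... + u^(52) with u = w^159.
159 = 3*53 + 0, so 159 is a multiple of 53 and u = (w^53)^3 = 1.
Every one of the 53 terms equals 1: S = 53

S = 53


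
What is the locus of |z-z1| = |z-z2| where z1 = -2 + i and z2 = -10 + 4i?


Equal distances means the locus is the perpendicular bisector of z1 and z2.
Midpoint = ((-2+(-10))/2, (1+4)/2) = (-6.0000, 2.5000)

Perpendicular bisector through (-6.0000, 2.5000)


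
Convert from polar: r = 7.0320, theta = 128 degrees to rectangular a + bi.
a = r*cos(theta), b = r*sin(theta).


a = 7.0320*cos(128°) = 7.0320*(-0.61566) = -4.3293
b = 7.0320*sin(128°) = 7.0320*0.78801 = 5.5413

-4.3293 + 5.5413i


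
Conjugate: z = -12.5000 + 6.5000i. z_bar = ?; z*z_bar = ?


z_bar = -12.5000 - 6.5000i
z*z_bar = (-12.5)^2 + 6.5^2 = 156.25 + 42.25 = 198.5

z_bar = -12.5000 - 6.5000i, z*z_bar = 198.5


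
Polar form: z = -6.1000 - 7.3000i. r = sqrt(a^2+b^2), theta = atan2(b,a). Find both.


r = sqrt(37.21+53.29) = sqrt(90.5) = 9.5131
theta = atan2(-7.3, -6.1) = -129.8827 degrees

r = 9.5131, theta = -129.8827 degrees


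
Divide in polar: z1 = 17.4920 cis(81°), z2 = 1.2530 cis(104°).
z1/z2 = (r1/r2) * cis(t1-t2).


r = 17.4920 / 1.2530 = 13.9601
theta = 81° - 104° = -23° = 337° (mod 360)

13.9601 cis(337°)


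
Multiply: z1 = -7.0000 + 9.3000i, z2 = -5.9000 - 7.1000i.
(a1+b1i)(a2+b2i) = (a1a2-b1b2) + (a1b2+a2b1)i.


Real = -7*(-5.9) - 9.3*(-7.1) = 41.3 - (-66.03) = 107.33
Imag = -7*(-7.1) - (5.9)*9.3 = 49.7 - (54.87) = -5.17

107.3300 - 5.1700i


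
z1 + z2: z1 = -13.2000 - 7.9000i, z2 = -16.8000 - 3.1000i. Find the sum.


Real: -13.2 - 16.8 = -30
Imag: -7.9 - 3.1 = -11

-30.0000 - 11.0000i


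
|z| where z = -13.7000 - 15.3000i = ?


|z| = sqrt((-13.7)^2 + (-15.3)^2) = sqrt(187.69 + 234.09) = sqrt(421.78) = 20.5373

|z| = 20.5373


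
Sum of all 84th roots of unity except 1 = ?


With w = e^(2*pi*i/84), all 84 of the 84th roots of unity w^0 = 1, w, ..., w^(83) sum to 0: 1 + w + ... + w^(83) = (1 - w^84)/(1 - w) = 0 since w^84 = 1, w ≠ 1.
Removing the root 1: w + w^2 + ... + w^(83) = 0 - 1 = -1

Sum = -1


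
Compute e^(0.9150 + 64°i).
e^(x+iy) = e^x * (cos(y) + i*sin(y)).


e^0.9150 = 2.4968
cos(64°) = 0.43837
sin(64°) = 0.8988
Real = 2.4968*0.43837 = 1.0945
Imag = 2.4968*0.8988 = 2.2441

1.0945 + 2.2441i


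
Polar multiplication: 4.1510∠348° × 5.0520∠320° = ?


r = 4.1510 * 5.0520 = 20.9709
theta = 348° + 320° = 668° = 308° (mod 360)

20.9709 cis(308°)


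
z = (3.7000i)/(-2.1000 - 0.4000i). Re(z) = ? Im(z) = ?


Multiply by conjugate: (3.7000i)(-2.1000 + 0.4000i) / ((-2.1)^2 + (-0.4)^2)
Numerator real = 0*(-2.1) + 3.7*(-0.4) = -1.48
Numerator imag = 3.7*(-2.1) - 0*(-0.4) = -7.77
Denominator = 4.57
Re(z) = -1.48/4.57 = -0.3239
Im(z) = -7.77/4.57 = -1.7002

Re(z) = -0.3239, Im(z) = -1.7002


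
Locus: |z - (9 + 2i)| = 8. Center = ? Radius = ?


|z - z0| = r is a circle with center z0 and radius r.
Center = (9, 2), radius = 8

Circle with center (9, 2) and radius 8


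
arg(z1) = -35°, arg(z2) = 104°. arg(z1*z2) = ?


arg(z1*z2) = -35° + 104° = 69°
Normalized to (-180°, 180°]: 69°

69°


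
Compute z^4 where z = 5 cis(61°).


r^4 = 5^4 = 625
n*theta = 4*61° = 244° = 244° (mod 360)
a = 625*cos(244°) = -273.9820
b = 625*sin(244°) = -561.7463

625 cis(244°) = -273.9820 - 561.7463i


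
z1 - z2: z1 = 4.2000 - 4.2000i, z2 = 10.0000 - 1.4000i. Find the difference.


Real: 4.2 - 10 = -5.8
Imag: -4.2 + 1.4 = -2.8

-5.8000 - 2.8000i


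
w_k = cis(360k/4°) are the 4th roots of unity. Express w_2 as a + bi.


Angle = 360*2/4 = 180°
a = cos(180°) = -1.0000
b = sin(180°) = 0

-1.0000 + 0i


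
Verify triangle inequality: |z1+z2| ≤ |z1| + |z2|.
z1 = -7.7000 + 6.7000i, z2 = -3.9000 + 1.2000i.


|z1| = sqrt((-7.7)^2 + 6.7^2) = sqrt(104.18) = 10.2069
|z2| = sqrt((-3.9)^2 + 1.2^2) = sqrt(16.65) = 4.0804
z1+z2 = -11.6000 + 7.9000i
|z1+z2| = sqrt(196.97) = 14.0346
|z1|+|z2| = 10.2069 + 4.0804 = 14.2873

|z1+z2| = 14.0346 ≤ |z1|+|z2| = 14.2873 (verified)


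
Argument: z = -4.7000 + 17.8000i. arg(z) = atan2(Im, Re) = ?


Re = -4.7, Im = 17.8
arg = atan2(17.8, -4.7) = 104.7911 degrees

arg(z) = 104.7911 degrees


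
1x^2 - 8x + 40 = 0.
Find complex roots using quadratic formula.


disc = (-8)^2 - 4*1*40 = 64 - 160 = -96
sqrt(|disc|) = sqrt(96) = 9.7980
Real part = 8/(2*1) = 4.0000
Imag part = 9.7980/(2*1) = 4.8990

4.0000 ± 4.8990i


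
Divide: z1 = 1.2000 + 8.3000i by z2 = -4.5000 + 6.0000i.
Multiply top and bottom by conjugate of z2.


Conjugate of z2 = -4.5000 - 6.0000i
Numerator: (1.2000 + 8.3000i)(-4.5000 - 6.0000i) = 44.4000 - 44.5500i
Denominator: (-4.5)^2 + 6^2 = 56.25
Result = (44.4000 - 44.5500i)/56.25

0.7893 - 0.7920i


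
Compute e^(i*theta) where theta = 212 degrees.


cos(212°) = -0.8480
sin(212°) = -0.5299

e^(i*212°) = -0.8480 - 0.5299i


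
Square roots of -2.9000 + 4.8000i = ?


|z| = sqrt(8.41+23.04) = 5.6080
sqrt((|z|+a)/2) = sqrt((5.6080+(-2.9))/2) = sqrt(1.3540) = 1.1636
sqrt((|z|-a)/2) = sqrt((5.6080-(-2.9))/2) = sqrt(4.2540) = 2.0625

±(1.1636 + 2.0625i) i.e. 1.1636 + 2.0625i and -1.1636 - 2.0625i


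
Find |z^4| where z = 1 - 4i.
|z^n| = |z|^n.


|z| = sqrt(1+16) = sqrt(17) = 4.1231
|z^4| = |z|^4 = (sqrt(17))^4 = 17^2 = 289

|z^4| = 289


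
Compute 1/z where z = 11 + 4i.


|z|^2 = 121+16 = 137
1/z = (11 - 4i)/137

1/z = 0.0803 - 0.0292i


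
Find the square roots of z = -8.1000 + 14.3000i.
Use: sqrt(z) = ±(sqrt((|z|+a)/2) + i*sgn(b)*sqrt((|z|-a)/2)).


|z| = sqrt(65.61+204.49) = 16.4347
sqrt((|z|+a)/2) = sqrt((16.4347+(-8.1))/2) = sqrt(4.1674) = 2.0414
sqrt((|z|-a)/2) = sqrt((16.4347-(-8.1))/2) = sqrt(12.2674) = 3.5025

±(2.0414 + 3.5025i) i.e. 2.0414 + 3.5025i and -2.0414 - 3.5025i


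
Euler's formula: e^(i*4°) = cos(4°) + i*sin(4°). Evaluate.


cos(4°) = 0.9976
sin(4°) = 0.0698

e^(i*4°) = 0.9976 + 0.0698i


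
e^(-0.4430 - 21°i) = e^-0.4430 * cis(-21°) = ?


e^-0.4430 = 0.6421
cos(-21°) = 0.9336
sin(-21°) = -0.3584
Real = 0.6421*0.9336 = 0.5995
Imag = 0.6421*(-0.3584) = -0.2301

0.5995 - 0.2301i


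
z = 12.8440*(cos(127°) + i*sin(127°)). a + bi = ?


a = 12.8440*cos(127°) = 12.8440*(-0.601815) = -7.7297
b = 12.8440*sin(127°) = 12.8440*0.79864 = 10.2577

-7.7297 + 10.2577i


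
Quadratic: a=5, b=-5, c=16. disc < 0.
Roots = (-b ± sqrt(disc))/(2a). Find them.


disc = (-5)^2 - 4*5*16 = 25 - 320 = -295
sqrt(|disc|) = sqrt(295) = 17.1756
Real part = 5/(2*5) = 0.5000
Imag part = 17.1756/(2*5) = 1.7176

0.5000 ± 1.7176i


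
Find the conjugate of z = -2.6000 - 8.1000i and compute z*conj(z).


z_bar = -2.6000 + 8.1000i
z*z_bar = (-2.6)^2 + (-8.1)^2 = 6.76 + 65.61 = 72.37

z_bar = -2.6000 + 8.1000i, z*z_bar = 72.37


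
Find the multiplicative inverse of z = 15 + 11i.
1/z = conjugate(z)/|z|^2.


|z|^2 = 225+121 = 346
1/z = (15 - 11i)/346

1/z = 0.0434 - 0.0318i


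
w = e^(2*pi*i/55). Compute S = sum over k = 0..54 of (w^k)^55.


The roots are w_k = w^k with w = e^(2*pi*i/55), and (w^k)^55 = (w^55)^k.
So S = 1 + u + u^2 + ... + u^(54) with u = w^55.
55 = 1*55 + 0, so 55 is a multiple of 55 and u = (w^55)^1 = 1.
Every one of the 55 terms equals 1: S = 55

S = 55


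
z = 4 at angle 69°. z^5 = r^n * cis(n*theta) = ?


r^5 = 4^5 = 1024
n*theta = 5*69° = 345° = 345° (mod 360)
a = 1024*cos(345°) = 989.1080
b = 1024*sin(345°) = -265.0307

1024 cis(345°) = 989.1080 - 265.0307i


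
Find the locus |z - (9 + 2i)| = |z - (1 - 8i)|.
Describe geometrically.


Equal distances means the locus is the perpendicular bisector of z1 and z2.
Midpoint = ((9+1)/2, (2+(-8))/2) = (5.0000, -3.0000)

Perpendicular bisector through (5.0000, -3.0000)


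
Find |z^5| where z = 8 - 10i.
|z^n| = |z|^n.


|z| = sqrt(64+100) = sqrt(164) = 12.8062
|z^5| = |z|^5 = (sqrt(164))^5 = 164^2 * sqrt(164) = 26896*sqrt(164)

|z^5| = 26896*sqrt(164) ≈ 344436.8590


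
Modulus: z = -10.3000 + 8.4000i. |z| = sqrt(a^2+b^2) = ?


|z| = sqrt((-10.3)^2 + 8.4^2) = sqrt(106.09 + 70.56) = sqrt(176.65) = 13.2910

|z| = 13.2910


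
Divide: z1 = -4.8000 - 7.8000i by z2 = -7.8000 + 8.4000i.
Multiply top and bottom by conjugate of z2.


Conjugate of z2 = -7.8000 - 8.4000i
Numerator: (-4.8000 - 7.8000i)(-7.8000 - 8.4000i) = -28.0800 + 101.1600i
Denominator: (-7.8)^2 + 8.4^2 = 131.4
Result = (-28.0800 + 101.1600i)/131.4

-0.2137 + 0.7699i


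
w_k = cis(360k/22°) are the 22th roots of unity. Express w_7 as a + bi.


Angle = 360*7/22 = 114.5455°
a = cos(114.5455°) = -0.4154
b = sin(114.5455°) = 0.9096

-0.4154 + 0.9096i


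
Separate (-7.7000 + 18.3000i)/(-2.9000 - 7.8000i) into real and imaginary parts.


Multiply by conjugate: (-7.7000 + 18.3000i)(-2.9000 + 7.8000i) / ((-2.9)^2 + (-7.8)^2)
Numerator real = -7.7*(-2.9) + 18.3*(-7.8) = -120.41
Numerator imag = 18.3*(-2.9) - (-7.7)*(-7.8) = -113.13
Denominator = 69.25
Re(z) = -120.41/69.25 = -1.7388
Im(z) = -113.13/69.25 = -1.6336

Re(z) = -1.7388, Im(z) = -1.6336


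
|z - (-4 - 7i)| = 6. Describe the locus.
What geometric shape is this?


|z - z0| = r is a circle with center z0 and radius r.
Center = (-4, -7), radius = 6

Circle with center (-4, -7) and radius 6


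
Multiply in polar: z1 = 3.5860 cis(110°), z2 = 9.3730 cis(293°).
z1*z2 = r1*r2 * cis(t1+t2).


r = 3.5860 * 9.3730 = 33.6116
theta = 110° + 293° = 403° = 43° (mod 360)

33.6116 cis(43°)


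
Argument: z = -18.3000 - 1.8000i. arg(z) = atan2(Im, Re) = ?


Re = -18.3, Im = -1.8
arg = atan2(-1.8, -18.3) = -174.3824 degrees

arg(z) = -174.3824 degrees


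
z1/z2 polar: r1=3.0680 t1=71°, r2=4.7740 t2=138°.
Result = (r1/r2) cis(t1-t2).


r = 3.0680 / 4.7740 = 0.6426
theta = 71° - 138° = -67° = 293° (mod 360)

0.6426 cis(293°)


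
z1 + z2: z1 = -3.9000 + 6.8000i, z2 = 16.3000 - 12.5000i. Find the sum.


Real: -3.9 + 16.3 = 12.4
Imag: 6.8 - 12.5 = -5.7

12.4000 - 5.7000i


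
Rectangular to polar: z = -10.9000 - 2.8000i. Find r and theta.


r = sqrt(118.81+7.84) = sqrt(126.65) = 11.2539
theta = atan2(-2.8, -10.9) = -165.5933 degrees

r = 11.2539, theta = -165.5933 degrees


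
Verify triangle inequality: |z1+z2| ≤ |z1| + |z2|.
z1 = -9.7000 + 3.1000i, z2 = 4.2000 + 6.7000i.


|z1| = sqrt((-9.7)^2 + 3.1^2) = sqrt(103.7) = 10.1833
|z2| = sqrt(4.2^2 + 6.7^2) = sqrt(62.53) = 7.9076
z1+z2 = -5.5000 + 9.8000i
|z1+z2| = sqrt(126.29) = 11.2379
|z1|+|z2| = 10.1833 + 7.9076 = 18.0909

|z1+z2| = 11.2379 ≤ |z1|+|z2| = 18.0909 (verified)


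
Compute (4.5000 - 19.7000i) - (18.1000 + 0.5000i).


Real: 4.5 - 18.1 = -13.6
Imag: -19.7 - 0.5 = -20.2

-13.6000 - 20.2000i


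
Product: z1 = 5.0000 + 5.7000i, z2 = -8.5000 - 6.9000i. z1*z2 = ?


Real = 5*(-8.5) - 5.7*(-6.9) = -42.5 - (-39.33) = -3.17
Imag = 5*(-6.9) - (8.5)*5.7 = -34.5 - (48.45) = -82.95

-3.1700 - 82.9500i


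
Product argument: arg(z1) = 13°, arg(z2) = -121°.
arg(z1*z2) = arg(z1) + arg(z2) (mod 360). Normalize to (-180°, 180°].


arg(z1*z2) = 13° - 121° = -108°
Normalized to (-180°, 180°]: -108°

-108°


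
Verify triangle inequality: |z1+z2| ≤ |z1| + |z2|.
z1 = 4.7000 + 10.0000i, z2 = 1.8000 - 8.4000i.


|z1| = sqrt(4.7^2 + 10^2) = sqrt(122.09) = 11.0494
|z2| = sqrt(1.8^2 + (-8.4)^2) = sqrt(73.8) = 8.5907
z1+z2 = 6.5000 + 1.6000i
|z1+z2| = sqrt(44.81) = 6.6940
|z1|+|z2| = 11.0494 + 8.5907 = 19.6401

|z1+z2| = 6.6940 ≤ |z1|+|z2| = 19.6401 (verified)


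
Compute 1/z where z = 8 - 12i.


|z|^2 = 64+144 = 208
1/z = (8 + 12i)/208

1/z = 0.0385 + 0.0577i


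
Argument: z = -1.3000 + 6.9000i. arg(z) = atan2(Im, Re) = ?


Re = -1.3, Im = 6.9
arg = atan2(6.9, -1.3) = 100.6698 degrees

arg(z) = 100.6698 degrees


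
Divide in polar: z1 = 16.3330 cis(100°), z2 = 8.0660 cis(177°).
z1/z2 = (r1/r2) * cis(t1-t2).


r = 16.3330 / 8.0660 = 2.0249
theta = 100° - 177° = -77° = 283° (mod 360)

2.0249 cis(283°)


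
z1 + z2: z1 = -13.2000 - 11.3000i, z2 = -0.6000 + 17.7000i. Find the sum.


Real: -13.2 - 0.6 = -13.8
Imag: -11.3 + 17.7 = 6.4

-13.8000 + 6.4000i


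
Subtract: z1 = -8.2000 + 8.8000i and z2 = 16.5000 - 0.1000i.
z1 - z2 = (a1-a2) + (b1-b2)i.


Real: -8.2 - 16.5 = -24.7
Imag: 8.8 + 0.1 = 8.9

-24.7000 + 8.9000i


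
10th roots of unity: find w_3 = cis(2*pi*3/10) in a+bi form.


Angle = 360*3/10 = 108°
a = cos(108°) = -0.3090
b = sin(108°) = 0.9511

-0.3090 + 0.9511i


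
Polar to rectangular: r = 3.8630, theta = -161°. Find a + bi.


a = 3.8630*cos(-161°) = 3.8630*(-0.9455) = -3.6525
b = 3.8630*sin(-161°) = 3.8630*(-0.32557) = -1.2577

-3.6525 - 1.2577i


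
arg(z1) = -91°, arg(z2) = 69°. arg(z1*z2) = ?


arg(z1*z2) = -91° + 69° = -22°
Normalized to (-180°, 180°]: -22°

-22°


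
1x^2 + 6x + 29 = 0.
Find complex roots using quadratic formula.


disc = 6^2 - 4*1*29 = 36 - 116 = -80
sqrt(|disc|) = sqrt(80) = 8.9443
Real part = -6/(2*1) = -3.0000
Imag part = 8.9443/(2*1) = 4.4721

-3.0000 ± 4.4721i


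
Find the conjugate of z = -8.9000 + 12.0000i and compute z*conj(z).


z_bar = -8.9000 - 12.0000i
z*z_bar = (-8.9)^2 + 12^2 = 79.21 + 144 = 223.21

z_bar = -8.9000 - 12.0000i, z*z_bar = 223.21


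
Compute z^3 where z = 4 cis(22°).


r^3 = 4^3 = 64
n*theta = 3*22° = 66° = 66° (mod 360)
a = 64*cos(66°) = 26.0311
b = 64*sin(66°) = 58.4669

64 cis(66°) = 26.0311 + 58.4669i


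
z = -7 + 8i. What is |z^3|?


|z| = sqrt(49+64) = sqrt(113) = 10.6301
|z^3| = |z|^3 = (sqrt(113))^3 = 113*sqrt(113)

|z^3| = 113*sqrt(113) ≈ 1201.2065


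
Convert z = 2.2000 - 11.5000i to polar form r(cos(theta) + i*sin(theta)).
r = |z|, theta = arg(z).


r = sqrt(4.84+132.25) = sqrt(137.09) = 11.7085
theta = atan2(-11.5, 2.2) = -79.1699 degrees

r = 11.7085, theta = -79.1699 degrees


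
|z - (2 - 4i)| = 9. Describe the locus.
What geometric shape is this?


|z - z0| = r is a circle with center z0 and radius r.
Center = (2, -4), radius = 9

Circle with center (2, -4) and radius 9


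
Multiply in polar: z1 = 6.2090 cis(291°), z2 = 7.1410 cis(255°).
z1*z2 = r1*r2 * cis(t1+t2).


r = 6.2090 * 7.1410 = 44.3385
theta = 291° + 255° = 546° = 186° (mod 360)

44.3385 cis(186°)
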